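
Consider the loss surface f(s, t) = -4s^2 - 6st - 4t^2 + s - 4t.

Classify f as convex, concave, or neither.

concave

f is quadratic, so its Hessian is the constant matrix H = [[-8, -6], [-6, -8]].
det(H) = 28, tr(H) = -16.
det(H) > 0 and tr(H) < 0, so H is negative definite everywhere: concave.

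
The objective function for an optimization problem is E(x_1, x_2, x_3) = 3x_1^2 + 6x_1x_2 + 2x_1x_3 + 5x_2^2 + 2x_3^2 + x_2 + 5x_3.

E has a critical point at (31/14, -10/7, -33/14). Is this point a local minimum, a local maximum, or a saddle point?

The Hessian is constant: H = [[6, 6, 2], [6, 10, 0], [2, 0, 4]].
Leading principal minors: Δ₁ = 6, Δ₂ = 24, Δ₃ = 56.
All leading minors are positive, so H is positive definite: a local minimum.

local minimum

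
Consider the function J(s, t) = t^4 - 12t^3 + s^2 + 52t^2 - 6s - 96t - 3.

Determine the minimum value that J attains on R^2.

-76

J(s,t) separates as P(s) + Q(t) − 3, so its minimum is min P + min Q − 3.
P'(s) = 2s - 6 vanishes at s ∈ {3}; Q'(t) = 4(t - 4)(t - 3)(t - 2) vanishes at t ∈ {2, 3, 4}.
Local minima of P (where P''>0): P(3)=-9. Local minima of Q: Q(2)=-64, Q(4)=-64.
So the global minimum of J is P(3) + Q(2) − 3 = -9 − 64 − 3 = -76, attained at (3, 2).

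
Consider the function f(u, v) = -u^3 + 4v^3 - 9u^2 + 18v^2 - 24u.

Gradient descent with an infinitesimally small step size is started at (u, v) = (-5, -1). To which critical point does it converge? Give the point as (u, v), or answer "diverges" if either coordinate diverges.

f is separable, so gradient descent decouples: u follows -∂f/∂u, v follows -∂f/∂v.
∂f/∂u = -3(u + 2)(u + 4); at u=-5 this is -9, so u increases.
∂f/∂v = 12v(v + 3); at v=-1 this is -24, so v increases.
u converges to its nearest critical value -4 (a local min of the u-part); v converges to 0. The iterate converges to (-4, 0).

(-4, 0)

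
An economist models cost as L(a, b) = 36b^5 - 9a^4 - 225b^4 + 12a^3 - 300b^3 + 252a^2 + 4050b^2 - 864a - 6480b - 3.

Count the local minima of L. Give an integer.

L separates as a function of a plus a function of b, so ∇L=0 decouples.
∂L/∂a = -36(a - 3)(a - 2)(a + 4) = 0 at a ∈ {-4, 2, 3}; ∂L/∂b = 180(b - 4)(b - 3)(b - 1)(b + 3) = 0 at b ∈ {-3, 1, 3, 4}.
The Hessian is diagonal: diag(L_aa, L_bb). Second derivatives: L_aa(-4)=-1512, L_aa(2)=216, L_aa(3)=-252; L_bb(-3)=-30240, L_bb(1)=4320, L_bb(3)=-2160, L_bb(4)=3780.
Local minima occur where both diagonal entries positive: (2, 1), (2, 4). Count: 2.

2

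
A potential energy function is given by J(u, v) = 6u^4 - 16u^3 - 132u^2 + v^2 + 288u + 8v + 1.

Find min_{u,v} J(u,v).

-1149

J(u,v) separates as P(u) + Q(v) + 1, so its minimum is min P + min Q + 1.
P'(u) = 24(u - 4)(u - 1)(u + 3) vanishes at u ∈ {-3, 1, 4}; Q'(v) = 2v + 8 vanishes at v ∈ {-4}.
Local minima of P (where P''>0): P(-3)=-1134, P(4)=-448. Local minima of Q: Q(-4)=-16.
So the global minimum of J is P(-3) + Q(-4) + 1 = -1134 − 16 + 1 = -1149, attained at (-3, -4).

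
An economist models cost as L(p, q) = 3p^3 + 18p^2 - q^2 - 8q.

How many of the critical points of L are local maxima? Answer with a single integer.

L separates as a function of p plus a function of q, so ∇L=0 decouples.
∂L/∂p = 9p(p + 4) = 0 at p ∈ {-4, 0}; ∂L/∂q = -2(q + 4) = 0 at q ∈ {-4}.
The Hessian is diagonal: diag(L_pp, L_qq). Second derivatives: L_pp(-4)=-36, L_pp(0)=36; L_qq(-4)=-2.
Local maxima occur where both diagonal entries negative: (-4, -4). Count: 1.

1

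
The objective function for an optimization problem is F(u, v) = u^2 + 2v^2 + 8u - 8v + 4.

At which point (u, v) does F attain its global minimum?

(-4, 2)

F(u,v) separates as P(u) + Q(v) + 4, so its minimum is min P + min Q + 4.
P'(u) = 2u + 8 vanishes at u ∈ {-4}; Q'(v) = 4v - 8 vanishes at v ∈ {2}.
Local minima of P (where P''>0): P(-4)=-16. Local minima of Q: Q(2)=-8.
So the global minimum of F is P(-4) + Q(2) + 4 = -16 − 8 + 4 = -20, attained at (-4, 2).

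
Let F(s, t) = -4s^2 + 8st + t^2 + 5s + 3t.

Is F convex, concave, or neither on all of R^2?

F is quadratic, so its Hessian is the constant matrix H = [[-8, 8], [8, 2]].
det(H) = -80, tr(H) = -6.
det(H) < 0, so H is indefinite: neither convex nor concave.

neither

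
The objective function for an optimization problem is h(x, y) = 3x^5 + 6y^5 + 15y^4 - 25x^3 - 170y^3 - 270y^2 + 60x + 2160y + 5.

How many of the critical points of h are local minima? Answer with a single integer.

4

h separates as a function of x plus a function of y, so ∇h=0 decouples.
∂h/∂x = 15(x - 2)(x - 1)(x + 1)(x + 2) = 0 at x ∈ {-2, -1, 1, 2}; ∂h/∂y = 30(y - 3)(y - 2)(y + 3)(y + 4) = 0 at y ∈ {-4, -3, 2, 3}.
The Hessian is diagonal: diag(h_xx, h_yy). Second derivatives: h_xx(-2)=-180, h_xx(-1)=90, h_xx(1)=-90, h_xx(2)=180; h_yy(-4)=-1260, h_yy(-3)=900, h_yy(2)=-900, h_yy(3)=1260.
Local minima occur where both diagonal entries positive: (-1, -3), (-1, 3), (2, -3), (2, 3). Count: 4.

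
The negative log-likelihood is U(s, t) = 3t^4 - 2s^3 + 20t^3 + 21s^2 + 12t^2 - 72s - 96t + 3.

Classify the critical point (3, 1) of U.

The mixed partial ∂²U/∂s∂t is 0, so the Hessian at any point is diag(U_ss, U_tt) = diag(6(-2s + 7), 12(3t^2 + 10t + 2)).
At (3, 1): H = diag(6, 180).
Both eigenvalues are positive, so H is positive definite: a local minimum.

local minimum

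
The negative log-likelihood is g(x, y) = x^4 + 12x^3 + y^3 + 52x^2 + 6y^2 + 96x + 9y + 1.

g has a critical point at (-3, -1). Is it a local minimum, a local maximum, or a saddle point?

The mixed partial ∂²g/∂x∂y is 0, so the Hessian at any point is diag(g_xx, g_yy) = diag(4(3x^2 + 18x + 26), 6(y + 2)).
At (-3, -1): H = diag(-4, 6).
The eigenvalues have opposite signs, so H is indefinite: a saddle point.

saddle point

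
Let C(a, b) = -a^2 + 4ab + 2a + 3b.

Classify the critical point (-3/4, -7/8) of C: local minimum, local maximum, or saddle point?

saddle point

The Hessian of C is constant: H = [[-2, 4], [4, 0]].
det(H) = (-2)·0 − 4² = -16.
Since det(H) < 0, H is indefinite and the critical point is a saddle point.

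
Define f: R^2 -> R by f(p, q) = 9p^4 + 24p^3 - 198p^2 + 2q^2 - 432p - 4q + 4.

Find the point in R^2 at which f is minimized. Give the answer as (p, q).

f(p,q) separates as A(p) + B(q) + 4, so its minimum is min A + min B + 4.
A'(p) = 36(p - 3)(p + 1)(p + 4) vanishes at p ∈ {-4, -1, 3}; B'(q) = 4q - 4 vanishes at q ∈ {1}.
Local minima of A (where A''>0): A(-4)=-672, A(3)=-1701. Local minima of B: B(1)=-2.
So the global minimum of f is A(3) + B(1) + 4 = -1701 − 2 + 4 = -1699, attained at (3, 1).

(3, 1)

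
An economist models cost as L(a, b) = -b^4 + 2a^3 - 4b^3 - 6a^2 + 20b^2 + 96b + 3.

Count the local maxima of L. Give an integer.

2

L separates as a function of a plus a function of b, so ∇L=0 decouples.
∂L/∂a = 6a(a - 2) = 0 at a ∈ {0, 2}; ∂L/∂b = -4(b - 3)(b + 2)(b + 4) = 0 at b ∈ {-4, -2, 3}.
The Hessian is diagonal: diag(L_aa, L_bb). Second derivatives: L_aa(0)=-12, L_aa(2)=12; L_bb(-4)=-56, L_bb(-2)=40, L_bb(3)=-140.
Local maxima occur where both diagonal entries negative: (0, -4), (0, 3). Count: 2.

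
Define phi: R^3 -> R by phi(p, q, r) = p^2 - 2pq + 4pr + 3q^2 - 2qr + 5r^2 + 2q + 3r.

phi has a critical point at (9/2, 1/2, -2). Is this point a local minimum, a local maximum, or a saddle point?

local minimum

The Hessian is constant: H = [[2, -2, 4], [-2, 6, -2], [4, -2, 10]].
Leading principal minors: Δ₁ = 2, Δ₂ = 8, Δ₃ = 8.
All leading minors are positive, so H is positive definite: a local minimum.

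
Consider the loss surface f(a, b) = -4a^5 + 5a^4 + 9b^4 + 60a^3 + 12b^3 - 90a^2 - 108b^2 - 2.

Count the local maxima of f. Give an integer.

2

f separates as a function of a plus a function of b, so ∇f=0 decouples.
∂f/∂a = -20a(a - 3)(a - 1)(a + 3) = 0 at a ∈ {-3, 0, 1, 3}; ∂f/∂b = 36b(b - 2)(b + 3) = 0 at b ∈ {-3, 0, 2}.
The Hessian is diagonal: diag(f_aa, f_bb). Second derivatives: f_aa(-3)=1440, f_aa(0)=-180, f_aa(1)=160, f_aa(3)=-720; f_bb(-3)=540, f_bb(0)=-216, f_bb(2)=360.
Local maxima occur where both diagonal entries negative: (0, 0), (3, 0). Count: 2.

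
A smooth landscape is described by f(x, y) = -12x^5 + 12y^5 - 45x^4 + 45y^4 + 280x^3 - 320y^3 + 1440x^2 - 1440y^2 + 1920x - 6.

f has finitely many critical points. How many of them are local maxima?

4

f separates as a function of x plus a function of y, so ∇f=0 decouples.
∂f/∂x = -60(x - 4)(x + 1)(x + 2)(x + 4) = 0 at x ∈ {-4, -2, -1, 4}; ∂f/∂y = 60y(y - 4)(y + 3)(y + 4) = 0 at y ∈ {-4, -3, 0, 4}.
The Hessian is diagonal: diag(f_xx, f_yy). Second derivatives: f_xx(-4)=2880, f_xx(-2)=-720, f_xx(-1)=900, f_xx(4)=-14400; f_yy(-4)=-1920, f_yy(-3)=1260, f_yy(0)=-2880, f_yy(4)=13440.
Local maxima occur where both diagonal entries negative: (-2, -4), (-2, 0), (4, -4), (4, 0). Count: 4.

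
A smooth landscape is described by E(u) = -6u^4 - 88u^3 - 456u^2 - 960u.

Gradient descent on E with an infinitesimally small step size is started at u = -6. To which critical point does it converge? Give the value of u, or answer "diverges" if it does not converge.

E'(u) = -24(u + 2)(u + 4)(u + 5), so E'(-6) = 192.
Gradient descent moves in the -E' direction, i.e. u is decreasing.
There is no critical point below u=-6, and E' keeps the same sign, so the iterate runs off to −∞.

diverges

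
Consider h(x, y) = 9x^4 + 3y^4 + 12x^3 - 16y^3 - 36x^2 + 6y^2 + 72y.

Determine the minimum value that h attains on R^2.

-143

h(x,y) separates as P(x) + Q(y), so its minimum is min P + min Q.
P'(x) = 36x(x - 1)(x + 2) vanishes at x ∈ {-2, 0, 1}; Q'(y) = 12(y - 3)(y - 2)(y + 1) vanishes at y ∈ {-1, 2, 3}.
Local minima of P (where P''>0): P(-2)=-96, P(1)=-15. Local minima of Q: Q(-1)=-47, Q(3)=81.
So the global minimum of h is P(-2) + Q(-1) = -96 − 47 = -143, attained at (-2, -1).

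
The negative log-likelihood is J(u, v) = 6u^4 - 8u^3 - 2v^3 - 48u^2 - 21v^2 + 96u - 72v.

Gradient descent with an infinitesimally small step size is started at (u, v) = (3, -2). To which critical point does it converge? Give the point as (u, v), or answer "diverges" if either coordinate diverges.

J is separable, so gradient descent decouples: u follows -∂J/∂u, v follows -∂J/∂v.
∂J/∂u = 24(u - 2)(u - 1)(u + 2); at u=3 this is 240, so u decreases.
∂J/∂v = -6(v + 3)(v + 4); at v=-2 this is -12, so v increases.
The v-coordinate has no critical point in that direction and runs off to infinity.

diverges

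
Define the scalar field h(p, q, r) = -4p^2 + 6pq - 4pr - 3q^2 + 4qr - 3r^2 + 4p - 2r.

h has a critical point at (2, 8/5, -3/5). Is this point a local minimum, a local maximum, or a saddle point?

local maximum

The Hessian is constant: H = [[-8, 6, -4], [6, -6, 4], [-4, 4, -6]].
Leading principal minors: Δ₁ = -8, Δ₂ = 12, Δ₃ = -40.
The minors alternate sign starting negative (−, +, −), so H is negative definite: a local maximum.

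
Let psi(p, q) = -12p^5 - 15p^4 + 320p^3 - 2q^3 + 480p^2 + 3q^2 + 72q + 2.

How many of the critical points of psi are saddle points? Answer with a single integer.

4

psi separates as a function of p plus a function of q, so ∇psi=0 decouples.
∂psi/∂p = -60p(p - 4)(p + 1)(p + 4) = 0 at p ∈ {-4, -1, 0, 4}; ∂psi/∂q = -6(q - 4)(q + 3) = 0 at q ∈ {-3, 4}.
The Hessian is diagonal: diag(psi_pp, psi_qq). Second derivatives: psi_pp(-4)=5760, psi_pp(-1)=-900, psi_pp(0)=960, psi_pp(4)=-9600; psi_qq(-3)=42, psi_qq(4)=-42.
Saddle points occur where the two diagonal entries have opposite signs: (-4, 4), (-1, -3), (0, 4), (4, -3). Count: 4.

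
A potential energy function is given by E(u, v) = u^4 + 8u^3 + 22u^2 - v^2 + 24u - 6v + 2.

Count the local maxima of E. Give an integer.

E separates as a function of u plus a function of v, so ∇E=0 decouples.
∂E/∂u = 4(u + 1)(u + 2)(u + 3) = 0 at u ∈ {-3, -2, -1}; ∂E/∂v = -2(v + 3) = 0 at v ∈ {-3}.
The Hessian is diagonal: diag(E_uu, E_vv). Second derivatives: E_uu(-3)=8, E_uu(-2)=-4, E_uu(-1)=8; E_vv(-3)=-2.
Local maxima occur where both diagonal entries negative: (-2, -3). Count: 1.

1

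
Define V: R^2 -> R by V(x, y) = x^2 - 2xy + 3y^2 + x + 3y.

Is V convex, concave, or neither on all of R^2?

convex

V is quadratic, so its Hessian is the constant matrix H = [[2, -2], [-2, 6]].
det(H) = 8, tr(H) = 8.
det(H) > 0 and tr(H) > 0, so H is positive definite everywhere: convex.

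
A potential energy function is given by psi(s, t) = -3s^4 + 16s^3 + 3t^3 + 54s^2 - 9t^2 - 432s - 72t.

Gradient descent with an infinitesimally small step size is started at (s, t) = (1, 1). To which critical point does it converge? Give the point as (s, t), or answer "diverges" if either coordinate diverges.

(3, 4)

psi is separable, so gradient descent decouples: s follows -∂psi/∂s, t follows -∂psi/∂t.
∂psi/∂s = -12(s - 4)(s - 3)(s + 3); at s=1 this is -288, so s increases.
∂psi/∂t = 9(t - 4)(t + 2); at t=1 this is -81, so t increases.
s converges to its nearest critical value 3 (a local min of the s-part); t converges to 4. The iterate converges to (3, 4).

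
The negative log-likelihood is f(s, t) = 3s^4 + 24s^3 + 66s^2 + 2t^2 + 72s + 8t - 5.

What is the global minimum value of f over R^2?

f(s,t) separates as P(s) + Q(t) − 5, so its minimum is min P + min Q − 5.
P'(s) = 12(s + 1)(s + 2)(s + 3) vanishes at s ∈ {-3, -2, -1}; Q'(t) = 4(t + 2) vanishes at t ∈ {-2}.
Local minima of P (where P''>0): P(-3)=-27, P(-1)=-27. Local minima of Q: Q(-2)=-8.
So the global minimum of f is P(-3) + Q(-2) − 5 = -27 − 8 − 5 = -40, attained at (-3, -2).

-40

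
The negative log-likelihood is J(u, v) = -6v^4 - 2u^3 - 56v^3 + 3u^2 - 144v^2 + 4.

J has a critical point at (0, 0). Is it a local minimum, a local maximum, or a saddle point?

The mixed partial ∂²J/∂u∂v is 0, so the Hessian at any point is diag(J_uu, J_vv) = diag(6(-2u + 1), -24(3v^2 + 14v + 12)).
At (0, 0): H = diag(6, -288).
The eigenvalues have opposite signs, so H is indefinite: a saddle point.

saddle point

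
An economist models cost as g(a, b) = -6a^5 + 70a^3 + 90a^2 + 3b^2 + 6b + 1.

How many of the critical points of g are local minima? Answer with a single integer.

2

g separates as a function of a plus a function of b, so ∇g=0 decouples.
∂g/∂a = -30a(a - 3)(a + 1)(a + 2) = 0 at a ∈ {-2, -1, 0, 3}; ∂g/∂b = 6(b + 1) = 0 at b ∈ {-1}.
The Hessian is diagonal: diag(g_aa, g_bb). Second derivatives: g_aa(-2)=300, g_aa(-1)=-120, g_aa(0)=180, g_aa(3)=-1800; g_bb(-1)=6.
Local minima occur where both diagonal entries positive: (-2, -1), (0, -1). Count: 2.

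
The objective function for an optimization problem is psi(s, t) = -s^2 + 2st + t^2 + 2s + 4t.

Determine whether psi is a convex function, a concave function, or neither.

psi is quadratic, so its Hessian is the constant matrix H = [[-2, 2], [2, 2]].
det(H) = -8, tr(H) = 0.
det(H) < 0, so H is indefinite: neither convex nor concave.

neither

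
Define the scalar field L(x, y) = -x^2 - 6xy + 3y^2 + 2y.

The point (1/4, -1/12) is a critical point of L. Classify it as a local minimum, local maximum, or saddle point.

saddle point

The Hessian of L is constant: H = [[-2, -6], [-6, 6]].
det(H) = (-2)·6 − (-6)² = -48.
Since det(H) < 0, H is indefinite and the critical point is a saddle point.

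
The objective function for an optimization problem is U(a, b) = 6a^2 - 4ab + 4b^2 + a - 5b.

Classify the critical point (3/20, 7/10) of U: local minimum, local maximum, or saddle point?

The Hessian of U is constant: H = [[12, -4], [-4, 8]].
det(H) = 12·8 − (-4)² = 80.
det(H) > 0 and tr(H) = 20 > 0, so H is positive definite and the point is a local minimum.

local minimum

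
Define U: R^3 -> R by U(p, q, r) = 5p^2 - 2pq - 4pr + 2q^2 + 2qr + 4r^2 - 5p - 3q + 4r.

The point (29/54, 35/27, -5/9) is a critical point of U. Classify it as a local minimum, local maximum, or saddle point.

local minimum

The Hessian is constant: H = [[10, -2, -4], [-2, 4, 2], [-4, 2, 8]].
Leading principal minors: Δ₁ = 10, Δ₂ = 36, Δ₃ = 216.
All leading minors are positive, so H is positive definite: a local minimum.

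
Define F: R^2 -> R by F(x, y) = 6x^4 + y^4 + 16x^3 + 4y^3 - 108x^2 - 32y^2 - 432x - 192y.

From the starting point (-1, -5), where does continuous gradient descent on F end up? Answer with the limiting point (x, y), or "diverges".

(3, -4)

F is separable, so gradient descent decouples: x follows -∂F/∂x, y follows -∂F/∂y.
∂F/∂x = 24(x - 3)(x + 2)(x + 3); at x=-1 this is -192, so x increases.
∂F/∂y = 4(y - 4)(y + 3)(y + 4); at y=-5 this is -72, so y increases.
x converges to its nearest critical value 3 (a local min of the x-part); y converges to -4. The iterate converges to (3, -4).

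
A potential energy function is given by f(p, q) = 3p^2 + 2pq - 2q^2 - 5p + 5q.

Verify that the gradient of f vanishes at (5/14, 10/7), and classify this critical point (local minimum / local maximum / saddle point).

saddle point

∇f = (6p + 2q - 5, 2p - 4q + 5); substituting (5/14, 10/7) gives ∇f = (0, 0), so (5/14, 10/7) is indeed a critical point.
The Hessian of f is constant: H = [[6, 2], [2, -4]].
det(H) = 6·(-4) − 2² = -28.
Since det(H) < 0, H is indefinite and the critical point is a saddle point.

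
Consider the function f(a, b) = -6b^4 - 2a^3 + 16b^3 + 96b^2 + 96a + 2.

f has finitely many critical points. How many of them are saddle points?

3

f separates as a function of a plus a function of b, so ∇f=0 decouples.
∂f/∂a = -6(a - 4)(a + 4) = 0 at a ∈ {-4, 4}; ∂f/∂b = -24b(b - 4)(b + 2) = 0 at b ∈ {-2, 0, 4}.
The Hessian is diagonal: diag(f_aa, f_bb). Second derivatives: f_aa(-4)=48, f_aa(4)=-48; f_bb(-2)=-288, f_bb(0)=192, f_bb(4)=-576.
Saddle points occur where the two diagonal entries have opposite signs: (-4, -2), (-4, 4), (4, 0). Count: 3.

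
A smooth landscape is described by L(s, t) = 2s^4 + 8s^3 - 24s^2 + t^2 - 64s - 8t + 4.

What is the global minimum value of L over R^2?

-140

L(s,t) separates as P(s) + Q(t) + 4, so its minimum is min P + min Q + 4.
P'(s) = 8(s - 2)(s + 1)(s + 4) vanishes at s ∈ {-4, -1, 2}; Q'(t) = 2(t - 4) vanishes at t ∈ {4}.
Local minima of P (where P''>0): P(-4)=-128, P(2)=-128. Local minima of Q: Q(4)=-16.
So the global minimum of L is P(-4) + Q(4) + 4 = -128 − 16 + 4 = -140, attained at (-4, 4).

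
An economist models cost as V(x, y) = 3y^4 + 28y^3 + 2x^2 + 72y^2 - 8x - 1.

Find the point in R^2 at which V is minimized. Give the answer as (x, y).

(2, 0)

V(x,y) separates as P(x) + Q(y) − 1, so its minimum is min P + min Q − 1.
P'(x) = 4x - 8 vanishes at x ∈ {2}; Q'(y) = 12y(y + 3)(y + 4) vanishes at y ∈ {-4, -3, 0}.
Local minima of P (where P''>0): P(2)=-8. Local minima of Q: Q(-4)=128, Q(0)=0.
So the global minimum of V is P(2) + Q(0) − 1 = -8 + 0 − 1 = -9, attained at (2, 0).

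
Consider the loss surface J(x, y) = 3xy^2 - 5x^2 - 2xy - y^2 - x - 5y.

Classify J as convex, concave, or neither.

The term 3xy^2 is cubic, so the Hessian is not constant.
∂²J/∂y² = 6x - 2, which takes both signs as x varies (negative for sufficiently negative x). A diagonal entry of the Hessian changing sign means the Hessian is neither positive- nor negative-semidefinite on all of R^2.

neither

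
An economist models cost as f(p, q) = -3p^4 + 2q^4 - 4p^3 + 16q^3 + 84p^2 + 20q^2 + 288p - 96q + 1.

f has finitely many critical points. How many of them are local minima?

2

f separates as a function of p plus a function of q, so ∇f=0 decouples.
∂f/∂p = -12(p - 4)(p + 2)(p + 3) = 0 at p ∈ {-3, -2, 4}; ∂f/∂q = 8(q - 1)(q + 3)(q + 4) = 0 at q ∈ {-4, -3, 1}.
The Hessian is diagonal: diag(f_pp, f_qq). Second derivatives: f_pp(-3)=-84, f_pp(-2)=72, f_pp(4)=-504; f_qq(-4)=40, f_qq(-3)=-32, f_qq(1)=160.
Local minima occur where both diagonal entries positive: (-2, -4), (-2, 1). Count: 2.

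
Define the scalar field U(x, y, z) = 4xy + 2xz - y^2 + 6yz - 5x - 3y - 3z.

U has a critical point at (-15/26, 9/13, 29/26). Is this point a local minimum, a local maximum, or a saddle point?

The Hessian is constant: H = [[0, 4, 2], [4, -2, 6], [2, 6, 0]].
Leading principal minors: Δ₁ = 0, Δ₂ = -16, Δ₃ = 104.
The minors fit neither the all-positive nor the alternating-sign pattern, so H is indefinite: a saddle point.

saddle point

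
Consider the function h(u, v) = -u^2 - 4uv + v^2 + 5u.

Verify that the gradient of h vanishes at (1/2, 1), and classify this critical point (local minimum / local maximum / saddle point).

∇h = (-2u - 4v + 5, -4u + 2v); substituting (1/2, 1) gives ∇h = (0, 0), so (1/2, 1) is indeed a critical point.
The Hessian of h is constant: H = [[-2, -4], [-4, 2]].
det(H) = (-2)·2 − (-4)² = -20.
Since det(H) < 0, H is indefinite and the critical point is a saddle point.

saddle point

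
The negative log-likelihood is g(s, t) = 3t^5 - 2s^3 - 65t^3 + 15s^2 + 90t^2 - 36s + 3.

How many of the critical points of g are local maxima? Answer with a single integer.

2

g separates as a function of s plus a function of t, so ∇g=0 decouples.
∂g/∂s = -6(s - 3)(s - 2) = 0 at s ∈ {2, 3}; ∂g/∂t = 15t(t - 3)(t - 1)(t + 4) = 0 at t ∈ {-4, 0, 1, 3}.
The Hessian is diagonal: diag(g_ss, g_tt). Second derivatives: g_ss(2)=6, g_ss(3)=-6; g_tt(-4)=-2100, g_tt(0)=180, g_tt(1)=-150, g_tt(3)=630.
Local maxima occur where both diagonal entries negative: (3, -4), (3, 1). Count: 2.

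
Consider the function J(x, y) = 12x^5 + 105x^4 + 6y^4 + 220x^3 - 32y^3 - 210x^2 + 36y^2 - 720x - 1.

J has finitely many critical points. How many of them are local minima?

4

J separates as a function of x plus a function of y, so ∇J=0 decouples.
∂J/∂x = 60(x - 1)(x + 1)(x + 3)(x + 4) = 0 at x ∈ {-4, -3, -1, 1}; ∂J/∂y = 24y(y - 3)(y - 1) = 0 at y ∈ {0, 1, 3}.
The Hessian is diagonal: diag(J_xx, J_yy). Second derivatives: J_xx(-4)=-900, J_xx(-3)=480, J_xx(-1)=-720, J_xx(1)=2400; J_yy(0)=72, J_yy(1)=-48, J_yy(3)=144.
Local minima occur where both diagonal entries positive: (-3, 0), (-3, 3), (1, 0), (1, 3). Count: 4.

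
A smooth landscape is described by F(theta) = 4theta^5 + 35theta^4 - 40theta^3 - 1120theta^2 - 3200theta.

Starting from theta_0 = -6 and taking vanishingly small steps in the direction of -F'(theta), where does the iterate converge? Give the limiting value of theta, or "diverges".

diverges

F'(theta) = 20(theta - 4)(theta + 2)(theta + 4)(theta + 5), so F'(-6) = 1600.
Gradient descent moves in the -F' direction, i.e. theta is decreasing.
There is no critical point below theta=-6, and F' keeps the same sign, so the iterate runs off to −∞.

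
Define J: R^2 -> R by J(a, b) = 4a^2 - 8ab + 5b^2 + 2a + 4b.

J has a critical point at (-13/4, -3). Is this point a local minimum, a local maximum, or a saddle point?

The Hessian of J is constant: H = [[8, -8], [-8, 10]].
det(H) = 8·10 − (-8)² = 16.
det(H) > 0 and tr(H) = 18 > 0, so H is positive definite and the point is a local minimum.

local minimum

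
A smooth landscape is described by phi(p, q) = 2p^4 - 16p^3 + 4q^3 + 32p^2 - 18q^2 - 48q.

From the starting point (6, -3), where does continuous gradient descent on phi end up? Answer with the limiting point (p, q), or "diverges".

diverges

phi is separable, so gradient descent decouples: p follows -∂phi/∂p, q follows -∂phi/∂q.
∂phi/∂p = 8p(p - 4)(p - 2); at p=6 this is 384, so p decreases.
∂phi/∂q = 12(q - 4)(q + 1); at q=-3 this is 168, so q decreases.
The q-coordinate has no critical point in that direction and runs off to infinity.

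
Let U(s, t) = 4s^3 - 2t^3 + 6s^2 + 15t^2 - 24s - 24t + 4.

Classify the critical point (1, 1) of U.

local minimum

The mixed partial ∂²U/∂s∂t is 0, so the Hessian at any point is diag(U_ss, U_tt) = diag(12(2s + 1), 6(-2t + 5)).
At (1, 1): H = diag(36, 18).
Both eigenvalues are positive, so H is positive definite: a local minimum.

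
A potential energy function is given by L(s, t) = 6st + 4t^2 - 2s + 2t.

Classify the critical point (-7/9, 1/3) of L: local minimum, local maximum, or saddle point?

The Hessian of L is constant: H = [[0, 6], [6, 8]].
det(H) = 0·8 − 6² = -36.
Since det(H) < 0, H is indefinite and the critical point is a saddle point.

saddle point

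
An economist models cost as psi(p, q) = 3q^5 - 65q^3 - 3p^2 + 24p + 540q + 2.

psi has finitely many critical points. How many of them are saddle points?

psi separates as a function of p plus a function of q, so ∇psi=0 decouples.
∂psi/∂p = -6(p - 4) = 0 at p ∈ {4}; ∂psi/∂q = 15(q - 3)(q - 2)(q + 2)(q + 3) = 0 at q ∈ {-3, -2, 2, 3}.
The Hessian is diagonal: diag(psi_pp, psi_qq). Second derivatives: psi_pp(4)=-6; psi_qq(-3)=-450, psi_qq(-2)=300, psi_qq(2)=-300, psi_qq(3)=450.
Saddle points occur where the two diagonal entries have opposite signs: (4, -2), (4, 3). Count: 2.

2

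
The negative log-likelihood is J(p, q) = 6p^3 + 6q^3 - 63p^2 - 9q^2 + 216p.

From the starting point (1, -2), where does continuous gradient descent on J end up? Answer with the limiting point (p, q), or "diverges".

J is separable, so gradient descent decouples: p follows -∂J/∂p, q follows -∂J/∂q.
∂J/∂p = 18(p - 4)(p - 3); at p=1 this is 108, so p decreases.
∂J/∂q = 18q(q - 1); at q=-2 this is 108, so q decreases.
The p-coordinate has no critical point in that direction and runs off to infinity.

diverges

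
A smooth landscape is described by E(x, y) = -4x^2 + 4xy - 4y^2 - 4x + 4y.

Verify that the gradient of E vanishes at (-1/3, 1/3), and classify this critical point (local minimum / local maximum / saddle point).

∇E = (-8x + 4y - 4, 4x - 8y + 4); substituting (-1/3, 1/3) gives ∇E = (0, 0), so (-1/3, 1/3) is indeed a critical point.
The Hessian of E is constant: H = [[-8, 4], [4, -8]].
det(H) = (-8)·(-8) − 4² = 48.
det(H) > 0 and tr(H) = -16 < 0, so H is negative definite and the point is a local maximum.

local maximum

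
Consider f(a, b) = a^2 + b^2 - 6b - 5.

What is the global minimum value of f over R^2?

-14

f(a,b) separates as P(a) + Q(b) − 5, so its minimum is min P + min Q − 5.
P'(a) = 2a vanishes at a ∈ {0}; Q'(b) = 2b - 6 vanishes at b ∈ {3}.
Local minima of P (where P''>0): P(0)=0. Local minima of Q: Q(3)=-9.
So the global minimum of f is P(0) + Q(3) − 5 = 0 − 9 − 5 = -14, attained at (0, 3).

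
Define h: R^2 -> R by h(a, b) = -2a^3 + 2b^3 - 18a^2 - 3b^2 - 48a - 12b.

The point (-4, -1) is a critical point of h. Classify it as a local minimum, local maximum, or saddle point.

saddle point

The mixed partial ∂²h/∂a∂b is 0, so the Hessian at any point is diag(h_aa, h_bb) = diag(-12(a + 3), 6(2b - 1)).
At (-4, -1): H = diag(12, -18).
The eigenvalues have opposite signs, so H is indefinite: a saddle point.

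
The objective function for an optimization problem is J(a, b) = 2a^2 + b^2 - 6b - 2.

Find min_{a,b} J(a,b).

J(a,b) separates as P(a) + Q(b) − 2, so its minimum is min P + min Q − 2.
P'(a) = 4a vanishes at a ∈ {0}; Q'(b) = 2b - 6 vanishes at b ∈ {3}.
Local minima of P (where P''>0): P(0)=0. Local minima of Q: Q(3)=-9.
So the global minimum of J is P(0) + Q(3) − 2 = 0 − 9 − 2 = -11, attained at (0, 3).

-11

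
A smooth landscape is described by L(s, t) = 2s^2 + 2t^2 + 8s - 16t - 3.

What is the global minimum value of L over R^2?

-43

L(s,t) separates as P(s) + Q(t) − 3, so its minimum is min P + min Q − 3.
P'(s) = 4s + 8 vanishes at s ∈ {-2}; Q'(t) = 4(t - 4) vanishes at t ∈ {4}.
Local minima of P (where P''>0): P(-2)=-8. Local minima of Q: Q(4)=-32.
So the global minimum of L is P(-2) + Q(4) − 3 = -8 − 32 − 3 = -43, attained at (-2, 4).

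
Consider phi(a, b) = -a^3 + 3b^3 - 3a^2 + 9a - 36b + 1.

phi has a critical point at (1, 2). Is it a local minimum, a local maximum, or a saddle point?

saddle point

The mixed partial ∂²phi/∂a∂b is 0, so the Hessian at any point is diag(phi_aa, phi_bb) = diag(-6(a + 1), 18b).
At (1, 2): H = diag(-12, 36).
The eigenvalues have opposite signs, so H is indefinite: a saddle point.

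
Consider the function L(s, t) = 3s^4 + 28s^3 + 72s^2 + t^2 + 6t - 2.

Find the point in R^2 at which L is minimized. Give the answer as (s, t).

L(s,t) separates as P(s) + Q(t) − 2, so its minimum is min P + min Q − 2.
P'(s) = 12s(s + 3)(s + 4) vanishes at s ∈ {-4, -3, 0}; Q'(t) = 2(t + 3) vanishes at t ∈ {-3}.
Local minima of P (where P''>0): P(-4)=128, P(0)=0. Local minima of Q: Q(-3)=-9.
So the global minimum of L is P(0) + Q(-3) − 2 = 0 − 9 − 2 = -11, attained at (0, -3).

(0, -3)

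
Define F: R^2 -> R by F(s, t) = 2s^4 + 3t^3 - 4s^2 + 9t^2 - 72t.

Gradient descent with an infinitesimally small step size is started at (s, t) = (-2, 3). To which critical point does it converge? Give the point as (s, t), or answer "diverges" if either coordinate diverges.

F is separable, so gradient descent decouples: s follows -∂F/∂s, t follows -∂F/∂t.
∂F/∂s = 8s(s - 1)(s + 1); at s=-2 this is -48, so s increases.
∂F/∂t = 9(t - 2)(t + 4); at t=3 this is 63, so t decreases.
s converges to its nearest critical value -1 (a local min of the s-part); t converges to 2. The iterate converges to (-1, 2).

(-1, 2)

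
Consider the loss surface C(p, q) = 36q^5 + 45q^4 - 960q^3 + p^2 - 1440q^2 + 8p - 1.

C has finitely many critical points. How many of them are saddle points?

2

C separates as a function of p plus a function of q, so ∇C=0 decouples.
∂C/∂p = 2(p + 4) = 0 at p ∈ {-4}; ∂C/∂q = 180q(q - 4)(q + 1)(q + 4) = 0 at q ∈ {-4, -1, 0, 4}.
The Hessian is diagonal: diag(C_pp, C_qq). Second derivatives: C_pp(-4)=2; C_qq(-4)=-17280, C_qq(-1)=2700, C_qq(0)=-2880, C_qq(4)=28800.
Saddle points occur where the two diagonal entries have opposite signs: (-4, -4), (-4, 0). Count: 2.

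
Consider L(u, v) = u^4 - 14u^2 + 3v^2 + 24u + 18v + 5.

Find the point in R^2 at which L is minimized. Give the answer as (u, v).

L(u,v) separates as P(u) + Q(v) + 5, so its minimum is min P + min Q + 5.
P'(u) = 4(u - 2)(u - 1)(u + 3) vanishes at u ∈ {-3, 1, 2}; Q'(v) = 6v + 18 vanishes at v ∈ {-3}.
Local minima of P (where P''>0): P(-3)=-117, P(2)=8. Local minima of Q: Q(-3)=-27.
So the global minimum of L is P(-3) + Q(-3) + 5 = -117 − 27 + 5 = -139, attained at (-3, -3).

(-3, -3)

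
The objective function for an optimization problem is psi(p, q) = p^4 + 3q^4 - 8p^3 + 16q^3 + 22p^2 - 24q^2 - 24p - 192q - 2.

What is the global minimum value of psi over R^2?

psi(p,q) separates as A(p) + B(q) − 2, so its minimum is min A + min B − 2.
A'(p) = 4(p - 3)(p - 2)(p - 1) vanishes at p ∈ {1, 2, 3}; B'(q) = 12(q - 2)(q + 2)(q + 4) vanishes at q ∈ {-4, -2, 2}.
Local minima of A (where A''>0): A(1)=-9, A(3)=-9. Local minima of B: B(-4)=128, B(2)=-304.
So the global minimum of psi is A(1) + B(2) − 2 = -9 − 304 − 2 = -315, attained at (1, 2).

-315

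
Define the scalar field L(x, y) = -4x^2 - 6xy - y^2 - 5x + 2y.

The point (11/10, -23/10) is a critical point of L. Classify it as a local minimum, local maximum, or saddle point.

saddle point

The Hessian of L is constant: H = [[-8, -6], [-6, -2]].
det(H) = (-8)·(-2) − (-6)² = -20.
Since det(H) < 0, H is indefinite and the critical point is a saddle point.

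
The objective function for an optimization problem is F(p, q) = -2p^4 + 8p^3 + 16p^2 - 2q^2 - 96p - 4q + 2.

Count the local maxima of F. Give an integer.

F separates as a function of p plus a function of q, so ∇F=0 decouples.
∂F/∂p = -8(p - 3)(p - 2)(p + 2) = 0 at p ∈ {-2, 2, 3}; ∂F/∂q = -4(q + 1) = 0 at q ∈ {-1}.
The Hessian is diagonal: diag(F_pp, F_qq). Second derivatives: F_pp(-2)=-160, F_pp(2)=32, F_pp(3)=-40; F_qq(-1)=-4.
Local maxima occur where both diagonal entries negative: (-2, -1), (3, -1). Count: 2.

2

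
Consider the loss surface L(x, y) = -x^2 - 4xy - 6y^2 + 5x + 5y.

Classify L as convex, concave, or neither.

L is quadratic, so its Hessian is the constant matrix H = [[-2, -4], [-4, -12]].
det(H) = 8, tr(H) = -14.
det(H) > 0 and tr(H) < 0, so H is negative definite everywhere: concave.

concave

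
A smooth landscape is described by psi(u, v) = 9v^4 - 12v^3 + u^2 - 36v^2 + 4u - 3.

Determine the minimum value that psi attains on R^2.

psi(u,v) separates as P(u) + Q(v) − 3, so its minimum is min P + min Q − 3.
P'(u) = 2u + 4 vanishes at u ∈ {-2}; Q'(v) = 36v(v - 2)(v + 1) vanishes at v ∈ {-1, 0, 2}.
Local minima of P (where P''>0): P(-2)=-4. Local minima of Q: Q(-1)=-15, Q(2)=-96.
So the global minimum of psi is P(-2) + Q(2) − 3 = -4 − 96 − 3 = -103, attained at (-2, 2).

-103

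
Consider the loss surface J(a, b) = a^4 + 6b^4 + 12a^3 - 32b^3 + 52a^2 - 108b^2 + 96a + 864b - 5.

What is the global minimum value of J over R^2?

-2283

J(a,b) separates as P(a) + Q(b) − 5, so its minimum is min P + min Q − 5.
P'(a) = 4(a + 2)(a + 3)(a + 4) vanishes at a ∈ {-4, -3, -2}; Q'(b) = 24(b - 4)(b - 3)(b + 3) vanishes at b ∈ {-3, 3, 4}.
Local minima of P (where P''>0): P(-4)=-64, P(-2)=-64. Local minima of Q: Q(-3)=-2214, Q(4)=1216.
So the global minimum of J is P(-4) + Q(-3) − 5 = -64 − 2214 − 5 = -2283, attained at (-4, -3).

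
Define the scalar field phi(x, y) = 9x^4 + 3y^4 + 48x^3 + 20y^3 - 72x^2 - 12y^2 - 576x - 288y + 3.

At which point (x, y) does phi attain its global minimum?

phi(x,y) separates as P(x) + Q(y) + 3, so its minimum is min P + min Q + 3.
P'(x) = 36(x - 2)(x + 2)(x + 4) vanishes at x ∈ {-4, -2, 2}; Q'(y) = 12(y - 2)(y + 3)(y + 4) vanishes at y ∈ {-4, -3, 2}.
Local minima of P (where P''>0): P(-4)=384, P(2)=-912. Local minima of Q: Q(-4)=448, Q(2)=-416.
So the global minimum of phi is P(2) + Q(2) + 3 = -912 − 416 + 3 = -1325, attained at (2, 2).

(2, 2)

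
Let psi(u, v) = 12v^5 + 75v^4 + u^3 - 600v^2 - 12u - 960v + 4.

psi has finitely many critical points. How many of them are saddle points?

4

psi separates as a function of u plus a function of v, so ∇psi=0 decouples.
∂psi/∂u = 3(u - 2)(u + 2) = 0 at u ∈ {-2, 2}; ∂psi/∂v = 60(v - 2)(v + 1)(v + 2)(v + 4) = 0 at v ∈ {-4, -2, -1, 2}.
The Hessian is diagonal: diag(psi_uu, psi_vv). Second derivatives: psi_uu(-2)=-12, psi_uu(2)=12; psi_vv(-4)=-2160, psi_vv(-2)=480, psi_vv(-1)=-540, psi_vv(2)=4320.
Saddle points occur where the two diagonal entries have opposite signs: (-2, -2), (-2, 2), (2, -4), (2, -1). Count: 4.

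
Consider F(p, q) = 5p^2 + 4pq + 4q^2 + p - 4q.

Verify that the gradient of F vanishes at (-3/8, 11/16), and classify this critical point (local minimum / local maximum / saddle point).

local minimum

∇F = (10p + 4q + 1, 4p + 8q - 4); substituting (-3/8, 11/16) gives ∇F = (0, 0), so (-3/8, 11/16) is indeed a critical point.
The Hessian of F is constant: H = [[10, 4], [4, 8]].
det(H) = 10·8 − 4² = 64.
det(H) > 0 and tr(H) = 18 > 0, so H is positive definite and the point is a local minimum.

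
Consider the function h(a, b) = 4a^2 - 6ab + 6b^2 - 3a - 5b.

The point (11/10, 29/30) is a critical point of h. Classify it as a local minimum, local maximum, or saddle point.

The Hessian of h is constant: H = [[8, -6], [-6, 12]].
det(H) = 8·12 − (-6)² = 60.
det(H) > 0 and tr(H) = 20 > 0, so H is positive definite and the point is a local minimum.

local minimum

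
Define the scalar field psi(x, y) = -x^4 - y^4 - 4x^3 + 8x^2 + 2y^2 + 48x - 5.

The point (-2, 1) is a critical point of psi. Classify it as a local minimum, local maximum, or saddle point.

The mixed partial ∂²psi/∂x∂y is 0, so the Hessian at any point is diag(psi_xx, psi_yy) = diag(4(-3x^2 - 6x + 4), 4(-3y^2 + 1)).
At (-2, 1): H = diag(16, -8).
The eigenvalues have opposite signs, so H is indefinite: a saddle point.

saddle point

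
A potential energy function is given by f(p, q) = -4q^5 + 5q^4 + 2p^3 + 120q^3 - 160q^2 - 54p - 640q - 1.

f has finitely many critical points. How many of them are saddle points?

4

f separates as a function of p plus a function of q, so ∇f=0 decouples.
∂f/∂p = 6(p - 3)(p + 3) = 0 at p ∈ {-3, 3}; ∂f/∂q = -20(q - 4)(q - 2)(q + 1)(q + 4) = 0 at q ∈ {-4, -1, 2, 4}.
The Hessian is diagonal: diag(f_pp, f_qq). Second derivatives: f_pp(-3)=-36, f_pp(3)=36; f_qq(-4)=2880, f_qq(-1)=-900, f_qq(2)=720, f_qq(4)=-1600.
Saddle points occur where the two diagonal entries have opposite signs: (-3, -4), (-3, 2), (3, -1), (3, 4). Count: 4.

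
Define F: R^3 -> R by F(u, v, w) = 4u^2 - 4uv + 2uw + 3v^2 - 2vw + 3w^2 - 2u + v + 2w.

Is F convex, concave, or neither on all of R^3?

convex

F is quadratic, so its Hessian is the constant matrix H = [[8, -4, 2], [-4, 6, -2], [2, -2, 6]].
Leading principal minors: 8, 32, 168.
All positive ⇒ H ≻ 0 ⇒ convex.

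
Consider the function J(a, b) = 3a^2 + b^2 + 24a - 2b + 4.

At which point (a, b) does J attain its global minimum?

(-4, 1)

J(a,b) separates as P(a) + Q(b) + 4, so its minimum is min P + min Q + 4.
P'(a) = 6a + 24 vanishes at a ∈ {-4}; Q'(b) = 2b - 2 vanishes at b ∈ {1}.
Local minima of P (where P''>0): P(-4)=-48. Local minima of Q: Q(1)=-1.
So the global minimum of J is P(-4) + Q(1) + 4 = -48 − 1 + 4 = -45, attained at (-4, 1).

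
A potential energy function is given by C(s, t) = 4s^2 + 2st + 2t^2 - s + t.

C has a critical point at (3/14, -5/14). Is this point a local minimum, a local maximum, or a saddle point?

The Hessian of C is constant: H = [[8, 2], [2, 4]].
det(H) = 8·4 − 2² = 28.
det(H) > 0 and tr(H) = 12 > 0, so H is positive definite and the point is a local minimum.

local minimum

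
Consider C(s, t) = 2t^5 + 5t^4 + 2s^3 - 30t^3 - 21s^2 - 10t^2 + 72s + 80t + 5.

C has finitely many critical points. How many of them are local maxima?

2

C separates as a function of s plus a function of t, so ∇C=0 decouples.
∂C/∂s = 6(s - 4)(s - 3) = 0 at s ∈ {3, 4}; ∂C/∂t = 10(t - 2)(t - 1)(t + 1)(t + 4) = 0 at t ∈ {-4, -1, 1, 2}.
The Hessian is diagonal: diag(C_ss, C_tt). Second derivatives: C_ss(3)=-6, C_ss(4)=6; C_tt(-4)=-900, C_tt(-1)=180, C_tt(1)=-100, C_tt(2)=180.
Local maxima occur where both diagonal entries negative: (3, -4), (3, 1). Count: 2.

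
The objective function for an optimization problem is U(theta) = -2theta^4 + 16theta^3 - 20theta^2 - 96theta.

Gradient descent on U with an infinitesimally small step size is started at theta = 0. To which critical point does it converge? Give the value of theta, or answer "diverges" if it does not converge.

3

U'(theta) = -8(theta - 4)(theta - 3)(theta + 1), so U'(0) = -96.
Gradient descent moves in the -U' direction, i.e. theta is increasing.
The nearest critical point in that direction is theta = 3, where U'' = 32 > 0 (a local minimum). The iterate converges there.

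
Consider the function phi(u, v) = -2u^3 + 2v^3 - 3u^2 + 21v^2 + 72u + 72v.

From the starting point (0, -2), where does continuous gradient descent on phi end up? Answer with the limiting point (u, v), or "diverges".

(-4, -3)

phi is separable, so gradient descent decouples: u follows -∂phi/∂u, v follows -∂phi/∂v.
∂phi/∂u = -6(u - 3)(u + 4); at u=0 this is 72, so u decreases.
∂phi/∂v = 6(v + 3)(v + 4); at v=-2 this is 12, so v decreases.
u converges to its nearest critical value -4 (a local min of the u-part); v converges to -3. The iterate converges to (-4, -3).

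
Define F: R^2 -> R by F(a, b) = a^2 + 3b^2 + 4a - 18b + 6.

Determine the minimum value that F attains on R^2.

F(a,b) separates as P(a) + Q(b) + 6, so its minimum is min P + min Q + 6.
P'(a) = 2a + 4 vanishes at a ∈ {-2}; Q'(b) = 6b - 18 vanishes at b ∈ {3}.
Local minima of P (where P''>0): P(-2)=-4. Local minima of Q: Q(3)=-27.
So the global minimum of F is P(-2) + Q(3) + 6 = -4 − 27 + 6 = -25, attained at (-2, 3).

-25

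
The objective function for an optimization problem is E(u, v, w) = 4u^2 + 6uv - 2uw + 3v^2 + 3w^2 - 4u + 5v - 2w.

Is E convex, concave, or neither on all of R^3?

convex

E is quadratic, so its Hessian is the constant matrix H = [[8, 6, -2], [6, 6, 0], [-2, 0, 6]].
Leading principal minors: 8, 12, 48.
All positive ⇒ H ≻ 0 ⇒ convex.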